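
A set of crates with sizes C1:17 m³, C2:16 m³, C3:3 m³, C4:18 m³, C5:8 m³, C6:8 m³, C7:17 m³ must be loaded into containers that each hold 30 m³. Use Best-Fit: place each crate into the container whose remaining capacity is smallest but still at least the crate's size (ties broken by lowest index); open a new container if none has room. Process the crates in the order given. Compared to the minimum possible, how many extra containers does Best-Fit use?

Best-Fit: [17,3,8] [16] [18,8] [17] → 4 containers.
4 crates exceed 15 m³ (half the capacity), and no two of those can share a container, so at least 4 containers are needed.
So 4 is already optimal.

0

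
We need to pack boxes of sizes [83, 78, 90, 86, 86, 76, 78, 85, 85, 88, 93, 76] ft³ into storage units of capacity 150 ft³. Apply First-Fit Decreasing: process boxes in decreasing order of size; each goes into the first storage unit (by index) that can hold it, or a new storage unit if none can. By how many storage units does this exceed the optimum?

0

First-Fit Decreasing: [93] [90] [88] [86] [86] [85] [85] [83] [78] [78] [76] [76] → 12 storage units.
12 boxes exceed 75 ft³ (half the capacity), and no two of those can share a storage unit, so at least 12 storage units are needed.
So 12 is already optimal.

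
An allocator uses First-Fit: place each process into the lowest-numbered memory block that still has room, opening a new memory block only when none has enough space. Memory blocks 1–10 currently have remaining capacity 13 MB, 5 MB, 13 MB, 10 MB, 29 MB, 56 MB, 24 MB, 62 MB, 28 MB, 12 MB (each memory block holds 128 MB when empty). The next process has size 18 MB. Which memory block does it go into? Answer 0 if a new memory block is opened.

Memory blocks with room: memory block 5 (29 MB), memory block 6 (56 MB), memory block 7 (24 MB), memory block 8 (62 MB), memory block 9 (28 MB).
The first with room is memory block 5.

5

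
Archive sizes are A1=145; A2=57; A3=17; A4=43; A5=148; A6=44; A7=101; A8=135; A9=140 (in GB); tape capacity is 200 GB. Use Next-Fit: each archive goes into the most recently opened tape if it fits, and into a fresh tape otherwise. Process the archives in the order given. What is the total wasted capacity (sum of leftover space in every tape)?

370

tape 1: place A1 (145 GB), 55 GB left
tape 2: place A2 (57 GB), 143 GB left
tape 2: place A3 (17 GB), 126 GB left
tape 2: place A4 (43 GB), 83 GB left
tape 3: place A5 (148 GB), 52 GB left
tape 3: place A6 (44 GB), 8 GB left
tape 4: place A7 (101 GB), 99 GB left
tape 5: place A8 (135 GB), 65 GB left
tape 6: place A9 (140 GB), 60 GB left
6 tapes × 200 GB = 1200 GB; used 830 GB; unused 370 GB.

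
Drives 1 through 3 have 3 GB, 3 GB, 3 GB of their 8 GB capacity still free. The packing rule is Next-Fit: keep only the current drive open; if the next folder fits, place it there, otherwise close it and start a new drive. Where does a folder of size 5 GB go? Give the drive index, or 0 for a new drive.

0

Next-Fit only looks at drive 3, which has 3 GB free.
5 GB does not fit, so a new drive is opened.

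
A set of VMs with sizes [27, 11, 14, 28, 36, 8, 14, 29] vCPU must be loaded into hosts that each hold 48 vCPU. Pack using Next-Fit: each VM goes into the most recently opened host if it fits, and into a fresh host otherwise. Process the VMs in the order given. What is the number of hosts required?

Put 27 vCPU in host 1; 21 vCPU remain.
Put 11 vCPU in host 1; 10 vCPU remain.
Put 14 vCPU in host 2; 34 vCPU remain.
Put 28 vCPU in host 2; 6 vCPU remain.
Put 36 vCPU in host 3; 12 vCPU remain.
Put 8 vCPU in host 3; 4 vCPU remain.
Put 14 vCPU in host 4; 34 vCPU remain.
Put 29 vCPU in host 4; 5 vCPU remain.

4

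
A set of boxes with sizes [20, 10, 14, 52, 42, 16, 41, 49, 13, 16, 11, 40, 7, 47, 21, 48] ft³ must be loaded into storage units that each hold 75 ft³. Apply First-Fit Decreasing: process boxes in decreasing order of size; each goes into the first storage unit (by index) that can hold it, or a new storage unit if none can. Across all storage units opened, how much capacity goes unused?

78

Sorted descending: 52, 49, 48, 47, 42, 41, 40, 21, 20, 16, 16, 14, 13, 11, 10, 7.
52 ft³ → storage unit 1 (remaining 23 ft³)
49 ft³ → storage unit 2 (remaining 26 ft³)
48 ft³ → storage unit 3 (remaining 27 ft³)
47 ft³ → storage unit 4 (remaining 28 ft³)
42 ft³ → storage unit 5 (remaining 33 ft³)
41 ft³ → storage unit 6 (remaining 34 ft³)
40 ft³ → storage unit 7 (remaining 35 ft³)
21 ft³ → storage unit 1 (remaining 2 ft³)
20 ft³ → storage unit 2 (remaining 6 ft³)
16 ft³ → storage unit 3 (remaining 11 ft³)
16 ft³ → storage unit 4 (remaining 12 ft³)
14 ft³ → storage unit 5 (remaining 19 ft³)
13 ft³ → storage unit 5 (remaining 6 ft³)
11 ft³ → storage unit 3 (remaining 0 ft³)
10 ft³ → storage unit 4 (remaining 2 ft³)
7 ft³ → storage unit 6 (remaining 27 ft³)
7 storage units × 75 ft³ = 525 ft³; used 447 ft³; unused 78 ft³.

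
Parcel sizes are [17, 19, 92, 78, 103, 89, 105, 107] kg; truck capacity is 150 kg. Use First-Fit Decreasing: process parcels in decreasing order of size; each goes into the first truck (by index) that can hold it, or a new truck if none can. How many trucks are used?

Sorted descending: 107, 105, 103, 92, 89, 78, 19, 17.
Put 107 kg in truck 1; 43 kg remain.
Put 105 kg in truck 2; 45 kg remain.
Put 103 kg in truck 3; 47 kg remain.
Put 92 kg in truck 4; 58 kg remain.
Put 89 kg in truck 5; 61 kg remain.
Put 78 kg in truck 6; 72 kg remain.
Put 19 kg in truck 1; 24 kg remain.
Put 17 kg in truck 1; 7 kg remain.
Final trucks: [107,19,17] [105] [103] [92] [89] [78].

6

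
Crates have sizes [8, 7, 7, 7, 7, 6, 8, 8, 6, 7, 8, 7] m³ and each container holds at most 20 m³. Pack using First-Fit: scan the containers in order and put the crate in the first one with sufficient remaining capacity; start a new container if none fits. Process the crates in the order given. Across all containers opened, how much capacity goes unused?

34

container 1: place 8 m³, 12 m³ left
container 1: place 7 m³, 5 m³ left
container 2: place 7 m³, 13 m³ left
container 2: place 7 m³, 6 m³ left
container 3: place 7 m³, 13 m³ left
container 2: place 6 m³, 0 m³ left
container 3: place 8 m³, 5 m³ left
container 4: place 8 m³, 12 m³ left
container 4: place 6 m³, 6 m³ left
container 5: place 7 m³, 13 m³ left
container 5: place 8 m³, 5 m³ left
container 6: place 7 m³, 13 m³ left
6 containers × 20 m³ = 120 m³; used 86 m³; unused 34 m³.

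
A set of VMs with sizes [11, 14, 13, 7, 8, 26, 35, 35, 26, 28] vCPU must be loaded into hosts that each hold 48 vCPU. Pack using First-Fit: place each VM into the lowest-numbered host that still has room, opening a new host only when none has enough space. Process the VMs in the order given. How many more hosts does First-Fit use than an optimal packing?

First-Fit: [11,14,13,7] [8,26] [35] [35] [26] [28] → 6 hosts.
Total size 203 vCPU; any packing needs at least ⌈203/48⌉ = 5 hosts.
An optimal packing achieves that bound: [35,13] [35,11] [28,14] [26,8,7] [26] → 5 hosts.
Excess: 6 − 5 = 1.

1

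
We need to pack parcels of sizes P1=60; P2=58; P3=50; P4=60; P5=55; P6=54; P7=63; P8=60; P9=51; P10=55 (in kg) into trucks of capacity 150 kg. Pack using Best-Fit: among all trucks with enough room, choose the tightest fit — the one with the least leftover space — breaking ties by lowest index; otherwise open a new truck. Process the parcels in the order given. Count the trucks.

5 trucks

P1 (60 kg) → truck 1 (remaining 90 kg)
P2 (58 kg) → truck 1 (remaining 32 kg)
P3 (50 kg) → truck 2 (remaining 100 kg)
P4 (60 kg) → truck 2 (remaining 40 kg)
P5 (55 kg) → truck 3 (remaining 95 kg)
P6 (54 kg) → truck 3 (remaining 41 kg)
P7 (63 kg) → truck 4 (remaining 87 kg)
P8 (60 kg) → truck 4 (remaining 27 kg)
P9 (51 kg) → truck 5 (remaining 99 kg)
P10 (55 kg) → truck 5 (remaining 44 kg)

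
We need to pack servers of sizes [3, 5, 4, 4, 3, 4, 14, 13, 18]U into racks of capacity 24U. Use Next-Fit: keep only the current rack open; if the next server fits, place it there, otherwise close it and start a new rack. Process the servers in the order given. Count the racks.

rack 1: place 3U, 21U left
rack 1: place 5U, 16U left
rack 1: place 4U, 12U left
rack 1: place 4U, 8U left
rack 1: place 3U, 5U left
rack 1: place 4U, 1U left
rack 2: place 14U, 10U left
rack 3: place 13U, 11U left
rack 4: place 18U, 6U left
Final racks: [3,5,4,4,3,4] [14] [13] [18].

4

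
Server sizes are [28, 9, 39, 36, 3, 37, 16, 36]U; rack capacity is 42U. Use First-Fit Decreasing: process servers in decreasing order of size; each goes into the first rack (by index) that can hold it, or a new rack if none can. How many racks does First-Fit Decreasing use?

Sorted descending: 39, 37, 36, 36, 28, 16, 9, 3.
Put 39U in rack 1; 3U remain.
Put 37U in rack 2; 5U remain.
Put 36U in rack 3; 6U remain.
Put 36U in rack 4; 6U remain.
Put 28U in rack 5; 14U remain.
Put 16U in rack 6; 26U remain.
Put 9U in rack 5; 5U remain.
Put 3U in rack 1; 0U remain.

6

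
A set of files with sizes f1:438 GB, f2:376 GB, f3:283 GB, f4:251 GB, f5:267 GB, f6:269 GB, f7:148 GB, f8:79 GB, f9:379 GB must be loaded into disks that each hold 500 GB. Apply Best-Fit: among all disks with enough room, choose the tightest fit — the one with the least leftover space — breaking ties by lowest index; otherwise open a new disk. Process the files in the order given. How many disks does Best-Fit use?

7 disks

disk 1: place f1 (438 GB), 62 GB left
disk 2: place f2 (376 GB), 124 GB left
disk 3: place f3 (283 GB), 217 GB left
disk 4: place f4 (251 GB), 249 GB left
disk 5: place f5 (267 GB), 233 GB left
disk 6: place f6 (269 GB), 231 GB left
disk 3: place f7 (148 GB), 69 GB left
disk 2: place f8 (79 GB), 45 GB left
disk 7: place f9 (379 GB), 121 GB left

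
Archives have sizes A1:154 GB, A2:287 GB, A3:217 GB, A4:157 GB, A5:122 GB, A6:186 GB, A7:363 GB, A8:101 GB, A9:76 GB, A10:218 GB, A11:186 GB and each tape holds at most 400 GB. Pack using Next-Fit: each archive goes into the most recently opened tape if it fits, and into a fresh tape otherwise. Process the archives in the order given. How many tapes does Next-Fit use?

A1 (154 GB) → tape 1 (remaining 246 GB)
A2 (287 GB) → tape 2 (remaining 113 GB)
A3 (217 GB) → tape 3 (remaining 183 GB)
A4 (157 GB) → tape 3 (remaining 26 GB)
A5 (122 GB) → tape 4 (remaining 278 GB)
A6 (186 GB) → tape 4 (remaining 92 GB)
A7 (363 GB) → tape 5 (remaining 37 GB)
A8 (101 GB) → tape 6 (remaining 299 GB)
A9 (76 GB) → tape 6 (remaining 223 GB)
A10 (218 GB) → tape 6 (remaining 5 GB)
A11 (186 GB) → tape 7 (remaining 214 GB)
Final tapes: [154] [287] [217,157] [122,186] [363] [101,76,218] [186].

7 tapes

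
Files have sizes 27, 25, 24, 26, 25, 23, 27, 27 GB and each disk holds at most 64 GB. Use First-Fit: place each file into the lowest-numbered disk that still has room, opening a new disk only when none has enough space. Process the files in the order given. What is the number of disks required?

disk 1: place 27 GB, 37 GB left
disk 1: place 25 GB, 12 GB left
disk 2: place 24 GB, 40 GB left
disk 2: place 26 GB, 14 GB left
disk 3: place 25 GB, 39 GB left
disk 3: place 23 GB, 16 GB left
disk 4: place 27 GB, 37 GB left
disk 4: place 27 GB, 10 GB left
Final disks: [27,25] [24,26] [25,23] [27,27].

4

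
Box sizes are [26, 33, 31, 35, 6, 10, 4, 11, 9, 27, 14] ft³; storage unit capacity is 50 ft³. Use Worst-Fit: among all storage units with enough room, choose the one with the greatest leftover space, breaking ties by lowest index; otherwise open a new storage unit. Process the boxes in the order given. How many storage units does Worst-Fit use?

5

Put 26 ft³ in storage unit 1; 24 ft³ remain.
Put 33 ft³ in storage unit 2; 17 ft³ remain.
Put 31 ft³ in storage unit 3; 19 ft³ remain.
Put 35 ft³ in storage unit 4; 15 ft³ remain.
Put 6 ft³ in storage unit 1; 18 ft³ remain.
Put 10 ft³ in storage unit 3; 9 ft³ remain.
Put 4 ft³ in storage unit 1; 14 ft³ remain.
Put 11 ft³ in storage unit 2; 6 ft³ remain.
Put 9 ft³ in storage unit 4; 6 ft³ remain.
Put 27 ft³ in storage unit 5; 23 ft³ remain.
Put 14 ft³ in storage unit 5; 9 ft³ remain.
Final storage units: [26,6,4] [33,11] [31,10] [35,9] [27,14].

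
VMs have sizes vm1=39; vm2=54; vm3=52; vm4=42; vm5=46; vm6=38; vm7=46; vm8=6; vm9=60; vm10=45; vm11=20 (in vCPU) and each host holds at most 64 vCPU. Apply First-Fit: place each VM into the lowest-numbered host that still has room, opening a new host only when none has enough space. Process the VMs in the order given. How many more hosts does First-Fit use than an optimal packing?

0

First-Fit: [39,6] [54] [52] [42,20] [46] [38] [46] [60] [45] → 9 hosts.
9 VMs exceed 32 vCPU (half the capacity), and no two of those can share a host, so at least 9 hosts are needed.
So 9 is already optimal.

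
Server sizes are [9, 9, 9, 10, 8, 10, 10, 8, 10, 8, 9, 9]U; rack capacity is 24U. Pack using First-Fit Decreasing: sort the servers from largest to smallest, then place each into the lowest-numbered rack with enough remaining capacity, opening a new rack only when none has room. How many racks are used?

6 racks

Sorted descending: 10, 10, 10, 10, 9, 9, 9, 9, 9, 8, 8, 8.
Put 10U in rack 1; 14U remain.
Put 10U in rack 1; 4U remain.
Put 10U in rack 2; 14U remain.
Put 10U in rack 2; 4U remain.
Put 9U in rack 3; 15U remain.
Put 9U in rack 3; 6U remain.
Put 9U in rack 4; 15U remain.
Put 9U in rack 4; 6U remain.
Put 9U in rack 5; 15U remain.
Put 8U in rack 5; 7U remain.
Put 8U in rack 6; 16U remain.
Put 8U in rack 6; 8U remain.
Final racks: [10,10] [10,10] [9,9] [9,9] [9,8] [8,8].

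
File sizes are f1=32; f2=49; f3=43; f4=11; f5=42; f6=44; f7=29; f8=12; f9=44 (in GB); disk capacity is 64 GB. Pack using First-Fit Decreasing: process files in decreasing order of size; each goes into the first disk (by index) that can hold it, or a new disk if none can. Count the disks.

6 disks

Sorted descending: 49, 44, 44, 43, 42, 32, 29, 12, 11.
disk 1: place 49 GB, 15 GB left
disk 2: place 44 GB, 20 GB left
disk 3: place 44 GB, 20 GB left
disk 4: place 43 GB, 21 GB left
disk 5: place 42 GB, 22 GB left
disk 6: place 32 GB, 32 GB left
disk 6: place 29 GB, 3 GB left
disk 1: place 12 GB, 3 GB left
disk 2: place 11 GB, 9 GB left
Final disks: [49,12] [44,11] [44] [43] [42] [32,29].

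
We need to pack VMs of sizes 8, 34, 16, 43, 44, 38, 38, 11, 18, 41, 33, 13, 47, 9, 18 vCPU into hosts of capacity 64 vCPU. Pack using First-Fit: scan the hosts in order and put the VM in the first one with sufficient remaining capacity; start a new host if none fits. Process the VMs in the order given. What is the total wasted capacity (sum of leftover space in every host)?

8 vCPU → host 1 (remaining 56 vCPU)
34 vCPU → host 1 (remaining 22 vCPU)
16 vCPU → host 1 (remaining 6 vCPU)
43 vCPU → host 2 (remaining 21 vCPU)
44 vCPU → host 3 (remaining 20 vCPU)
38 vCPU → host 4 (remaining 26 vCPU)
38 vCPU → host 5 (remaining 26 vCPU)
11 vCPU → host 2 (remaining 10 vCPU)
18 vCPU → host 3 (remaining 2 vCPU)
41 vCPU → host 6 (remaining 23 vCPU)
33 vCPU → host 7 (remaining 31 vCPU)
13 vCPU → host 4 (remaining 13 vCPU)
47 vCPU → host 8 (remaining 17 vCPU)
9 vCPU → host 2 (remaining 1 vCPU)
18 vCPU → host 5 (remaining 8 vCPU)
8 hosts × 64 vCPU = 512 vCPU; used 411 vCPU; unused 101 vCPU.

101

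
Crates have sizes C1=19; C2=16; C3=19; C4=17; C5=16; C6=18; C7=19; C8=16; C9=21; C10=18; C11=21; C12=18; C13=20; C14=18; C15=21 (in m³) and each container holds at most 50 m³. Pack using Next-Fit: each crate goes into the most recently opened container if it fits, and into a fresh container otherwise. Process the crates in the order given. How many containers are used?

container 1: place C1 (19 m³), 31 m³ left
container 1: place C2 (16 m³), 15 m³ left
container 2: place C3 (19 m³), 31 m³ left
container 2: place C4 (17 m³), 14 m³ left
container 3: place C5 (16 m³), 34 m³ left
container 3: place C6 (18 m³), 16 m³ left
container 4: place C7 (19 m³), 31 m³ left
container 4: place C8 (16 m³), 15 m³ left
container 5: place C9 (21 m³), 29 m³ left
container 5: place C10 (18 m³), 11 m³ left
container 6: place C11 (21 m³), 29 m³ left
container 6: place C12 (18 m³), 11 m³ left
container 7: place C13 (20 m³), 30 m³ left
container 7: place C14 (18 m³), 12 m³ left
container 8: place C15 (21 m³), 29 m³ left
Final containers: [19,16] [19,17] [16,18] [19,16] [21,18] [21,18] [20,18] [21].

8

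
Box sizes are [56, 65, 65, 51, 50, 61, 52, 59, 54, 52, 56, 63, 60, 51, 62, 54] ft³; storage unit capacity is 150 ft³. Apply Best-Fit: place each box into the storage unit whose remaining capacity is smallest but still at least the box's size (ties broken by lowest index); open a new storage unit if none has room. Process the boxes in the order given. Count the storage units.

56 ft³ → storage unit 1 (remaining 94 ft³)
65 ft³ → storage unit 1 (remaining 29 ft³)
65 ft³ → storage unit 2 (remaining 85 ft³)
51 ft³ → storage unit 2 (remaining 34 ft³)
50 ft³ → storage unit 3 (remaining 100 ft³)
61 ft³ → storage unit 3 (remaining 39 ft³)
52 ft³ → storage unit 4 (remaining 98 ft³)
59 ft³ → storage unit 4 (remaining 39 ft³)
54 ft³ → storage unit 5 (remaining 96 ft³)
52 ft³ → storage unit 5 (remaining 44 ft³)
56 ft³ → storage unit 6 (remaining 94 ft³)
63 ft³ → storage unit 6 (remaining 31 ft³)
60 ft³ → storage unit 7 (remaining 90 ft³)
51 ft³ → storage unit 7 (remaining 39 ft³)
62 ft³ → storage unit 8 (remaining 88 ft³)
54 ft³ → storage unit 8 (remaining 34 ft³)
Final storage units: [56,65] [65,51] [50,61] [52,59] [54,52] [56,63] [60,51] [62,54].

8 storage units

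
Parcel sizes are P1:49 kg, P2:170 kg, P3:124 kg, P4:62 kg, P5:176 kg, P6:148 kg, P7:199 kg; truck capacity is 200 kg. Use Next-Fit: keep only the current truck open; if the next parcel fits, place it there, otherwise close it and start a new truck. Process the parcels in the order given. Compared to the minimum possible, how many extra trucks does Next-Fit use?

Next-Fit: [49] [170] [124,62] [176] [148] [199] → 6 trucks.
Total size 928 kg; any packing needs at least ⌈928/200⌉ = 5 trucks.
An optimal packing achieves that bound: [199] [176] [170] [148,49] [124,62] → 5 trucks.
Excess: 6 − 5 = 1.

1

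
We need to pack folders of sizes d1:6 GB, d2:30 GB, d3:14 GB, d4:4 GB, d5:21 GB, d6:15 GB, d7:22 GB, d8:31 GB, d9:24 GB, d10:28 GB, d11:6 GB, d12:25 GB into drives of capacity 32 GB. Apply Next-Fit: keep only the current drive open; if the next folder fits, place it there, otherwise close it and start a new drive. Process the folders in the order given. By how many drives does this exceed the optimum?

2

Next-Fit: [6] [30] [14,4] [21] [15] [22] [31] [24] [28] [6,25] → 10 drives.
Total size 226 GB; any packing needs at least ⌈226/32⌉ = 8 drives.
An optimal packing achieves that bound: [31] [30] [28,4] [25,6] [24,6] [22] [21] [15,14] → 8 drives.
Excess: 10 − 8 = 2.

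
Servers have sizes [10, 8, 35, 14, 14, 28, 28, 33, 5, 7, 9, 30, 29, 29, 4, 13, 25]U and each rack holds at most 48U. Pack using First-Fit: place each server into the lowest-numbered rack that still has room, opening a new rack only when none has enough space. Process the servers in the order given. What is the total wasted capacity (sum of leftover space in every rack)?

111

10U → rack 1 (remaining 38U)
8U → rack 1 (remaining 30U)
35U → rack 2 (remaining 13U)
14U → rack 1 (remaining 16U)
14U → rack 1 (remaining 2U)
28U → rack 3 (remaining 20U)
28U → rack 4 (remaining 20U)
33U → rack 5 (remaining 15U)
5U → rack 2 (remaining 8U)
7U → rack 2 (remaining 1U)
9U → rack 3 (remaining 11U)
30U → rack 6 (remaining 18U)
29U → rack 7 (remaining 19U)
29U → rack 8 (remaining 19U)
4U → rack 3 (remaining 7U)
13U → rack 4 (remaining 7U)
25U → rack 9 (remaining 23U)
9 racks × 48U = 432U; used 321U; unused 111U.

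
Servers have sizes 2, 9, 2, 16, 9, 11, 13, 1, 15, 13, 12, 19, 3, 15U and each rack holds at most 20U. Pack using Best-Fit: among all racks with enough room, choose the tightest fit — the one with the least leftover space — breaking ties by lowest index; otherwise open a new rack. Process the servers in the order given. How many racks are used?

9

2U → rack 1 (remaining 18U)
9U → rack 1 (remaining 9U)
2U → rack 1 (remaining 7U)
16U → rack 2 (remaining 4U)
9U → rack 3 (remaining 11U)
11U → rack 3 (remaining 0U)
13U → rack 4 (remaining 7U)
1U → rack 2 (remaining 3U)
15U → rack 5 (remaining 5U)
13U → rack 6 (remaining 7U)
12U → rack 7 (remaining 8U)
19U → rack 8 (remaining 1U)
3U → rack 2 (remaining 0U)
15U → rack 9 (remaining 5U)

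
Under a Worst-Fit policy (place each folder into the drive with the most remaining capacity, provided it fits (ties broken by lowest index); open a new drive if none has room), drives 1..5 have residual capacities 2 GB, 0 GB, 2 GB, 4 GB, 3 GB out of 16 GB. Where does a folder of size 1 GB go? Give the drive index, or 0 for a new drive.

Drives with room: drive 1 (2 GB), drive 3 (2 GB), drive 4 (4 GB), drive 5 (3 GB).
Most room is drive 4 with 4 GB free.

4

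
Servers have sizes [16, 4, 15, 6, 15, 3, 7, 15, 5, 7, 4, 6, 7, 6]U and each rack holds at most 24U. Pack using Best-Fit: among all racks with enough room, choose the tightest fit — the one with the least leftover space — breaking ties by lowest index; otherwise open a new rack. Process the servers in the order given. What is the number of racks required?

rack 1: place 16U, 8U left
rack 1: place 4U, 4U left
rack 2: place 15U, 9U left
rack 2: place 6U, 3U left
rack 3: place 15U, 9U left
rack 2: place 3U, 0U left
rack 3: place 7U, 2U left
rack 4: place 15U, 9U left
rack 4: place 5U, 4U left
rack 5: place 7U, 17U left
rack 1: place 4U, 0U left
rack 5: place 6U, 11U left
rack 5: place 7U, 4U left
rack 6: place 6U, 18U left
Final racks: [16,4,4] [15,6,3] [15,7] [15,5] [7,6,7] [6].

6 racks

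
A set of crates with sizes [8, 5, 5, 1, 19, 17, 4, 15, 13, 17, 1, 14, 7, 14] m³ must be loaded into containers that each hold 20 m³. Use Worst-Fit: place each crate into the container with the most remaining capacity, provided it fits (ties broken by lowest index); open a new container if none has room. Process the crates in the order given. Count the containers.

8 m³ → container 1 (remaining 12 m³)
5 m³ → container 1 (remaining 7 m³)
5 m³ → container 1 (remaining 2 m³)
1 m³ → container 1 (remaining 1 m³)
19 m³ → container 2 (remaining 1 m³)
17 m³ → container 3 (remaining 3 m³)
4 m³ → container 4 (remaining 16 m³)
15 m³ → container 4 (remaining 1 m³)
13 m³ → container 5 (remaining 7 m³)
17 m³ → container 6 (remaining 3 m³)
1 m³ → container 5 (remaining 6 m³)
14 m³ → container 7 (remaining 6 m³)
7 m³ → container 8 (remaining 13 m³)
14 m³ → container 9 (remaining 6 m³)

9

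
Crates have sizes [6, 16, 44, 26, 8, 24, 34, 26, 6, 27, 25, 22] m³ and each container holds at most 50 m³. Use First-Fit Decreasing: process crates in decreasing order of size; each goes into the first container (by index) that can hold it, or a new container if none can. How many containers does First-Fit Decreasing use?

6

Sorted descending: 44, 34, 27, 26, 26, 25, 24, 22, 16, 8, 6, 6.
container 1: place 44 m³, 6 m³ left
container 2: place 34 m³, 16 m³ left
container 3: place 27 m³, 23 m³ left
container 4: place 26 m³, 24 m³ left
container 5: place 26 m³, 24 m³ left
container 6: place 25 m³, 25 m³ left
container 4: place 24 m³, 0 m³ left
container 3: place 22 m³, 1 m³ left
container 2: place 16 m³, 0 m³ left
container 5: place 8 m³, 16 m³ left
container 1: place 6 m³, 0 m³ left
container 5: place 6 m³, 10 m³ left
Final containers: [44,6] [34,16] [27,22] [26,24] [26,8,6] [25].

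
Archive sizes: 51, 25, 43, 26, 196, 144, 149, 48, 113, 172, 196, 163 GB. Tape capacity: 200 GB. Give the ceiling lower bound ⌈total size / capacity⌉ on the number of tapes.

Total size = 51 + 25 + 43 + 26 + 196 + 144 + 149 + 48 + 113 + 172 + 196 + 163 = 1326 GB.
⌈1326 / 200⌉ = 7.

7 tapes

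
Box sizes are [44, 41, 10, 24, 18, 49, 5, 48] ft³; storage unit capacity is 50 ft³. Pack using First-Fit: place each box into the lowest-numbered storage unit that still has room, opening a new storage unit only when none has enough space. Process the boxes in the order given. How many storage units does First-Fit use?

Put 44 ft³ in storage unit 1; 6 ft³ remain.
Put 41 ft³ in storage unit 2; 9 ft³ remain.
Put 10 ft³ in storage unit 3; 40 ft³ remain.
Put 24 ft³ in storage unit 3; 16 ft³ remain.
Put 18 ft³ in storage unit 4; 32 ft³ remain.
Put 49 ft³ in storage unit 5; 1 ft³ remain.
Put 5 ft³ in storage unit 1; 1 ft³ remain.
Put 48 ft³ in storage unit 6; 2 ft³ remain.
Final storage units: [44,5] [41] [10,24] [18] [49] [48].

6 storage units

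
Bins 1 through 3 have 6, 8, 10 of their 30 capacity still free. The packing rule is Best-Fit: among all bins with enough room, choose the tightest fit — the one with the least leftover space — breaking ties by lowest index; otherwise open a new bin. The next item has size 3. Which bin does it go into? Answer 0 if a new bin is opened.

1

Bins with room: bin 1 (6), bin 2 (8), bin 3 (10).
Tightest fit is bin 1 with 6 free.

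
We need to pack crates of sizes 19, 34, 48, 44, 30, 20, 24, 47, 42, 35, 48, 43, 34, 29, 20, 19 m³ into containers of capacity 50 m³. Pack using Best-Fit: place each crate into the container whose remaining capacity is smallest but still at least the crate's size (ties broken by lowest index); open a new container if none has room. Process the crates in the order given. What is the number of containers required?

13 containers

19 m³ → container 1 (remaining 31 m³)
34 m³ → container 2 (remaining 16 m³)
48 m³ → container 3 (remaining 2 m³)
44 m³ → container 4 (remaining 6 m³)
30 m³ → container 1 (remaining 1 m³)
20 m³ → container 5 (remaining 30 m³)
24 m³ → container 5 (remaining 6 m³)
47 m³ → container 6 (remaining 3 m³)
42 m³ → container 7 (remaining 8 m³)
35 m³ → container 8 (remaining 15 m³)
48 m³ → container 9 (remaining 2 m³)
43 m³ → container 10 (remaining 7 m³)
34 m³ → container 11 (remaining 16 m³)
29 m³ → container 12 (remaining 21 m³)
20 m³ → container 12 (remaining 1 m³)
19 m³ → container 13 (remaining 31 m³)
Final containers: [19,30] [34] [48] [44] [20,24] [47] [42] [35] [48] [43] [34] [29,20] [19].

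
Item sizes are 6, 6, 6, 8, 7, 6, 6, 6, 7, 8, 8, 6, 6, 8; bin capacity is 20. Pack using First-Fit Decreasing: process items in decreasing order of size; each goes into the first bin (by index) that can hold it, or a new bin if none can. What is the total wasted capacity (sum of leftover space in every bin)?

26

Sorted descending: 8, 8, 8, 8, 7, 7, 6, 6, 6, 6, 6, 6, 6, 6.
Put 8 in bin 1; 12 remain.
Put 8 in bin 1; 4 remain.
Put 8 in bin 2; 12 remain.
Put 8 in bin 2; 4 remain.
Put 7 in bin 3; 13 remain.
Put 7 in bin 3; 6 remain.
Put 6 in bin 3; 0 remain.
Put 6 in bin 4; 14 remain.
Put 6 in bin 4; 8 remain.
Put 6 in bin 4; 2 remain.
Put 6 in bin 5; 14 remain.
Put 6 in bin 5; 8 remain.
Put 6 in bin 5; 2 remain.
Put 6 in bin 6; 14 remain.
6 bins × 20 = 120; used 94; unused 26.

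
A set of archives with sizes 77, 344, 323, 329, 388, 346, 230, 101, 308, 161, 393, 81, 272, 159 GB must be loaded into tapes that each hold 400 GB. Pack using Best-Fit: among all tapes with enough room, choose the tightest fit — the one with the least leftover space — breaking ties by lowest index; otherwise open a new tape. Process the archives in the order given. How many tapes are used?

10 tapes

77 GB → tape 1 (remaining 323 GB)
344 GB → tape 2 (remaining 56 GB)
323 GB → tape 1 (remaining 0 GB)
329 GB → tape 3 (remaining 71 GB)
388 GB → tape 4 (remaining 12 GB)
346 GB → tape 5 (remaining 54 GB)
230 GB → tape 6 (remaining 170 GB)
101 GB → tape 6 (remaining 69 GB)
308 GB → tape 7 (remaining 92 GB)
161 GB → tape 8 (remaining 239 GB)
393 GB → tape 9 (remaining 7 GB)
81 GB → tape 7 (remaining 11 GB)
272 GB → tape 10 (remaining 128 GB)
159 GB → tape 8 (remaining 80 GB)
Final tapes: [77,323] [344] [329] [388] [346] [230,101] [308,81] [161,159] [393] [272].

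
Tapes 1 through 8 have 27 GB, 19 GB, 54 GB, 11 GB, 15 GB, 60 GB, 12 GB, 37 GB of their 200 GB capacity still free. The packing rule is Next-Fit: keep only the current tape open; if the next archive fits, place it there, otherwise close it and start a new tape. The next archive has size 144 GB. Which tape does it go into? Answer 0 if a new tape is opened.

0

Next-Fit only looks at tape 8, which has 37 GB free.
144 GB does not fit, so a new tape is opened.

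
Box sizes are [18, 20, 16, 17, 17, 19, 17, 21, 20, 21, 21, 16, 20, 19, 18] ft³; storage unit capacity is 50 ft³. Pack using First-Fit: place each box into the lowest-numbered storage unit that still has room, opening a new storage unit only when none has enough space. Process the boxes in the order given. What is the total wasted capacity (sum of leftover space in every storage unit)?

70

storage unit 1: place 18 ft³, 32 ft³ left
storage unit 1: place 20 ft³, 12 ft³ left
storage unit 2: place 16 ft³, 34 ft³ left
storage unit 2: place 17 ft³, 17 ft³ left
storage unit 2: place 17 ft³, 0 ft³ left
storage unit 3: place 19 ft³, 31 ft³ left
storage unit 3: place 17 ft³, 14 ft³ left
storage unit 4: place 21 ft³, 29 ft³ left
storage unit 4: place 20 ft³, 9 ft³ left
storage unit 5: place 21 ft³, 29 ft³ left
storage unit 5: place 21 ft³, 8 ft³ left
storage unit 6: place 16 ft³, 34 ft³ left
storage unit 6: place 20 ft³, 14 ft³ left
storage unit 7: place 19 ft³, 31 ft³ left
storage unit 7: place 18 ft³, 13 ft³ left
7 storage units × 50 ft³ = 350 ft³; used 280 ft³; unused 70 ft³.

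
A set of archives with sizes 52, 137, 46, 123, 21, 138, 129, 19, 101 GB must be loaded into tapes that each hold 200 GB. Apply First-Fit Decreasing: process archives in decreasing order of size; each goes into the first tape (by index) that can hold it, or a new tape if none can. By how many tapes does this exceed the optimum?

0

First-Fit Decreasing: [138,52] [137,46] [129,21,19] [123] [101] → 5 tapes.
5 archives exceed 100 GB (half the capacity), and no two of those can share a tape, so at least 5 tapes are needed.
So 5 is already optimal.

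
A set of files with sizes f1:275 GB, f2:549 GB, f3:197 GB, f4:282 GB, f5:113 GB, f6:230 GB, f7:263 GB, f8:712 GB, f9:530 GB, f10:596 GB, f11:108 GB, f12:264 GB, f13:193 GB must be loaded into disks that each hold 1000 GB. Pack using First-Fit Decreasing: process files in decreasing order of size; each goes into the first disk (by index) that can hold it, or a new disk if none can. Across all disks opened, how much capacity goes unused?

688

Sorted descending: 712, 596, 549, 530, 282, 275, 264, 263, 230, 197, 193, 113, 108.
712 GB → disk 1 (remaining 288 GB)
596 GB → disk 2 (remaining 404 GB)
549 GB → disk 3 (remaining 451 GB)
530 GB → disk 4 (remaining 470 GB)
282 GB → disk 1 (remaining 6 GB)
275 GB → disk 2 (remaining 129 GB)
264 GB → disk 3 (remaining 187 GB)
263 GB → disk 4 (remaining 207 GB)
230 GB → disk 5 (remaining 770 GB)
197 GB → disk 4 (remaining 10 GB)
193 GB → disk 5 (remaining 577 GB)
113 GB → disk 2 (remaining 16 GB)
108 GB → disk 3 (remaining 79 GB)
5 disks × 1000 GB = 5000 GB; used 4312 GB; unused 688 GB.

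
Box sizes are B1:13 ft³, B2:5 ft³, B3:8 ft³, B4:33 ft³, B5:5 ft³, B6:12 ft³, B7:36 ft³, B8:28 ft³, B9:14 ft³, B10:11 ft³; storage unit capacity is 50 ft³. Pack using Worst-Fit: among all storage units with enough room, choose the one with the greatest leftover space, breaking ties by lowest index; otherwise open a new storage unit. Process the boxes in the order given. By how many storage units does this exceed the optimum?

Worst-Fit: [13,5,8,5,12] [33,11] [36] [28,14] → 4 storage units.
Total size 165 ft³; any packing needs at least ⌈165/50⌉ = 4 storage units.
So 4 is already optimal.

0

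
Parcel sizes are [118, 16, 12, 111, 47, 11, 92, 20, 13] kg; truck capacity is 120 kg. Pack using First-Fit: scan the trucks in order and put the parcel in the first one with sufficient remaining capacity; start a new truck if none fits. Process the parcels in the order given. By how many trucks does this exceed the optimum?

First-Fit: [118] [16,12,47,11,20,13] [111] [92] → 4 trucks.
Total size 440 kg; any packing needs at least ⌈440/120⌉ = 4 trucks.
So 4 is already optimal.

0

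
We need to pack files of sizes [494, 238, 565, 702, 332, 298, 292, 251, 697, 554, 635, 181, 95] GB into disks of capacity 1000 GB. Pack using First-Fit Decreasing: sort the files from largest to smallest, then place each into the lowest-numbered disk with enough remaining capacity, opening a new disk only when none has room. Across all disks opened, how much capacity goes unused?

666

Sorted descending: 702, 697, 635, 565, 554, 494, 332, 298, 292, 251, 238, 181, 95.
702 GB → disk 1 (remaining 298 GB)
697 GB → disk 2 (remaining 303 GB)
635 GB → disk 3 (remaining 365 GB)
565 GB → disk 4 (remaining 435 GB)
554 GB → disk 5 (remaining 446 GB)
494 GB → disk 6 (remaining 506 GB)
332 GB → disk 3 (remaining 33 GB)
298 GB → disk 1 (remaining 0 GB)
292 GB → disk 2 (remaining 11 GB)
251 GB → disk 4 (remaining 184 GB)
238 GB → disk 5 (remaining 208 GB)
181 GB → disk 4 (remaining 3 GB)
95 GB → disk 5 (remaining 113 GB)
6 disks × 1000 GB = 6000 GB; used 5334 GB; unused 666 GB.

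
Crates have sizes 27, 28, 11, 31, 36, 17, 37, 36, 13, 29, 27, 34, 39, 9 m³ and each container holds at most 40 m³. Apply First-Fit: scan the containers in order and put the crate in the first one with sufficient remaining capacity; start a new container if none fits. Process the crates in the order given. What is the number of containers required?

Put 27 m³ in container 1; 13 m³ remain.
Put 28 m³ in container 2; 12 m³ remain.
Put 11 m³ in container 1; 2 m³ remain.
Put 31 m³ in container 3; 9 m³ remain.
Put 36 m³ in container 4; 4 m³ remain.
Put 17 m³ in container 5; 23 m³ remain.
Put 37 m³ in container 6; 3 m³ remain.
Put 36 m³ in container 7; 4 m³ remain.
Put 13 m³ in container 5; 10 m³ remain.
Put 29 m³ in container 8; 11 m³ remain.
Put 27 m³ in container 9; 13 m³ remain.
Put 34 m³ in container 10; 6 m³ remain.
Put 39 m³ in container 11; 1 m³ remain.
Put 9 m³ in container 2; 3 m³ remain.

11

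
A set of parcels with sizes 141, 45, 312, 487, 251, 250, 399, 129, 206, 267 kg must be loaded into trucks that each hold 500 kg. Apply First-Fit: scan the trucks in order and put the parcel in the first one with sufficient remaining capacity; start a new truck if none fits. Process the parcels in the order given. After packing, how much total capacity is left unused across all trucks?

Put 141 kg in truck 1; 359 kg remain.
Put 45 kg in truck 1; 314 kg remain.
Put 312 kg in truck 1; 2 kg remain.
Put 487 kg in truck 2; 13 kg remain.
Put 251 kg in truck 3; 249 kg remain.
Put 250 kg in truck 4; 250 kg remain.
Put 399 kg in truck 5; 101 kg remain.
Put 129 kg in truck 3; 120 kg remain.
Put 206 kg in truck 4; 44 kg remain.
Put 267 kg in truck 6; 233 kg remain.
6 trucks × 500 kg = 3000 kg; used 2487 kg; unused 513 kg.

513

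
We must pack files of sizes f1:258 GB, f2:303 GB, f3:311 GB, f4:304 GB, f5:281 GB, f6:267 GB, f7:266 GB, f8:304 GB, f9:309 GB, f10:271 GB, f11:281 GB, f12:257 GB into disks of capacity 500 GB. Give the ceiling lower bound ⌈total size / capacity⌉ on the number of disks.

Total size = 258 + 303 + 311 + 304 + 281 + 267 + 266 + 304 + 309 + 271 + 281 + 257 = 3412 GB.
⌈3412 / 500⌉ = 7.

7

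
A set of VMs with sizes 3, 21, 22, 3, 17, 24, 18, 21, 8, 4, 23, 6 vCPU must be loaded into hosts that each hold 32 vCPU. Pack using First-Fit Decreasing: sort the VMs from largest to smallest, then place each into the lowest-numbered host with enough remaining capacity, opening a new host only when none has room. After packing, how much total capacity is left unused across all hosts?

54

Sorted descending: 24, 23, 22, 21, 21, 18, 17, 8, 6, 4, 3, 3.
Put 24 vCPU in host 1; 8 vCPU remain.
Put 23 vCPU in host 2; 9 vCPU remain.
Put 22 vCPU in host 3; 10 vCPU remain.
Put 21 vCPU in host 4; 11 vCPU remain.
Put 21 vCPU in host 5; 11 vCPU remain.
Put 18 vCPU in host 6; 14 vCPU remain.
Put 17 vCPU in host 7; 15 vCPU remain.
Put 8 vCPU in host 1; 0 vCPU remain.
Put 6 vCPU in host 2; 3 vCPU remain.
Put 4 vCPU in host 3; 6 vCPU remain.
Put 3 vCPU in host 2; 0 vCPU remain.
Put 3 vCPU in host 3; 3 vCPU remain.
7 hosts × 32 vCPU = 224 vCPU; used 170 vCPU; unused 54 vCPU.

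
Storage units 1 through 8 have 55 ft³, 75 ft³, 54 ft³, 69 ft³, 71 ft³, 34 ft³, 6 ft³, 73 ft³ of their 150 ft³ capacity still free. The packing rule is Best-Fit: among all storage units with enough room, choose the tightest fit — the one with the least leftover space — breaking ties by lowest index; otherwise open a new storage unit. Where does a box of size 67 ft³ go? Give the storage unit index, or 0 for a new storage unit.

4

Storage units with room: storage unit 2 (75 ft³), storage unit 4 (69 ft³), storage unit 5 (71 ft³), storage unit 8 (73 ft³).
Tightest fit is storage unit 4 with 69 ft³ free.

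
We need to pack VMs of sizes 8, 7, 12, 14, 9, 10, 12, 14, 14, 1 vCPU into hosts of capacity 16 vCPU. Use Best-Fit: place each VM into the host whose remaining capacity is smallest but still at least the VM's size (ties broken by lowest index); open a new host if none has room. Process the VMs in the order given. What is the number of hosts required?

8 vCPU → host 1 (remaining 8 vCPU)
7 vCPU → host 1 (remaining 1 vCPU)
12 vCPU → host 2 (remaining 4 vCPU)
14 vCPU → host 3 (remaining 2 vCPU)
9 vCPU → host 4 (remaining 7 vCPU)
10 vCPU → host 5 (remaining 6 vCPU)
12 vCPU → host 6 (remaining 4 vCPU)
14 vCPU → host 7 (remaining 2 vCPU)
14 vCPU → host 8 (remaining 2 vCPU)
1 vCPU → host 1 (remaining 0 vCPU)

8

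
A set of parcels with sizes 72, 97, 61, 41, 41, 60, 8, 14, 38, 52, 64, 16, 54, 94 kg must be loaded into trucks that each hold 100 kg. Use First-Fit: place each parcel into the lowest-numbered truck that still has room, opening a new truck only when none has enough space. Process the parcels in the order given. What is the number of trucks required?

truck 1: place 72 kg, 28 kg left
truck 2: place 97 kg, 3 kg left
truck 3: place 61 kg, 39 kg left
truck 4: place 41 kg, 59 kg left
truck 4: place 41 kg, 18 kg left
truck 5: place 60 kg, 40 kg left
truck 1: place 8 kg, 20 kg left
truck 1: place 14 kg, 6 kg left
truck 3: place 38 kg, 1 kg left
truck 6: place 52 kg, 48 kg left
truck 7: place 64 kg, 36 kg left
truck 4: place 16 kg, 2 kg left
truck 8: place 54 kg, 46 kg left
truck 9: place 94 kg, 6 kg left
Final trucks: [72,8,14] [97] [61,38] [41,41,16] [60] [52] [64] [54] [94].

9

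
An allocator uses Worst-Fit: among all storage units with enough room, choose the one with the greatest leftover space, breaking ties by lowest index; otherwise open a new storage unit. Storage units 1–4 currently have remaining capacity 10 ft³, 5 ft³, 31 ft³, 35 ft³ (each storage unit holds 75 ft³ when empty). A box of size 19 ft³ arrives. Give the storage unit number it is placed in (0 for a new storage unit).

4

Storage units with room: storage unit 3 (31 ft³), storage unit 4 (35 ft³).
Most room is storage unit 4 with 35 ft³ free.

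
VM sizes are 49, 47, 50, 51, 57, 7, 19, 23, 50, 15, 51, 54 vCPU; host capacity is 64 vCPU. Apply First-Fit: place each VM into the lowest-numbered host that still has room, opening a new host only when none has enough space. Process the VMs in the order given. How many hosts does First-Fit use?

9

host 1: place 49 vCPU, 15 vCPU left
host 2: place 47 vCPU, 17 vCPU left
host 3: place 50 vCPU, 14 vCPU left
host 4: place 51 vCPU, 13 vCPU left
host 5: place 57 vCPU, 7 vCPU left
host 1: place 7 vCPU, 8 vCPU left
host 6: place 19 vCPU, 45 vCPU left
host 6: place 23 vCPU, 22 vCPU left
host 7: place 50 vCPU, 14 vCPU left
host 2: place 15 vCPU, 2 vCPU left
host 8: place 51 vCPU, 13 vCPU left
host 9: place 54 vCPU, 10 vCPU left
Final hosts: [49,7] [47,15] [50] [51] [57] [19,23] [50] [51] [54].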